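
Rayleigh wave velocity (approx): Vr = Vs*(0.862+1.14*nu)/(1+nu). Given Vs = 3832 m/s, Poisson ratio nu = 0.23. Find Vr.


Numerator factor = 0.862 + 1.14*0.23 = 1.1242
Denominator = 1 + 0.23 = 1.23
Vr = 3832 * 1.1242 / 1.23 = 3502.39 m/s

3502.39


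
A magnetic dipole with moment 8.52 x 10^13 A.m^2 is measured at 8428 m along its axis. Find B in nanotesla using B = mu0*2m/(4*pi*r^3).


m = 8.52 x 10^13 = 85200000000000 A.m^2
2m = 170400000000000 A.m^2
r^3 = 8428^3 = 598650818752
B = (4pi*10^-7) * 170400000000000 / (4*pi * 598650818752) * 1e9
= 214130955.26868 / 7522868057027.19 * 1e9
= 28464.0052 nT

28464.0052


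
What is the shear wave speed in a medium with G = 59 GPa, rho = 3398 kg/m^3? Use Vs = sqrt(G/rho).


Convert G to Pa: G = 59e9 Pa
Compute G/rho = 59e9 / 3398 = 17363154.7969
Vs = sqrt(17363154.7969) = 4166.91 m/s

4166.91


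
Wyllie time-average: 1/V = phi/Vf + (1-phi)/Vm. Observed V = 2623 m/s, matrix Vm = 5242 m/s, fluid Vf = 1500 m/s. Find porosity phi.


1/V - 1/Vm = 1/2623 - 1/5242 = 0.00019048
1/Vf - 1/Vm = 1/1500 - 1/5242 = 0.0004759
phi = 0.00019048 / 0.0004759 = 0.4002

0.4002


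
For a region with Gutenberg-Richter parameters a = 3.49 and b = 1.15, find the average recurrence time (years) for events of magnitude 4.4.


log10(N) = 3.49 - 1.15*4.4 = -1.57
N = 10^-1.57 = 0.026915
T = 1/N = 1/0.026915 = 37.1535 years

37.1535


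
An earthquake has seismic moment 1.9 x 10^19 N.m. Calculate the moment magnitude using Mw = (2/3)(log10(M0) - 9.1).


log10(M0) = log10(1.9 x 10^19) = 19.2788
Mw = 2/3 * (19.2788 - 9.1)
= 2/3 * 10.1788
= 6.79

6.79


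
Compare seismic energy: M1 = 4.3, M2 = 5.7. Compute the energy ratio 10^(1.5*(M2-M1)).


M2 - M1 = 5.7 - 4.3 = 1.4
1.5 * 1.4 = 2.1
ratio = 10^2.1 = 125.89

125.89


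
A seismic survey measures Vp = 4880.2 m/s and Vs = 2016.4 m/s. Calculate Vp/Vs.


Vp/Vs = 4880.2 / 2016.4
= 2.4203

2.4203


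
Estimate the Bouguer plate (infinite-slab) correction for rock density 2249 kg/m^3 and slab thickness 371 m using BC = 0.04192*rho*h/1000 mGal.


BC = 0.04192 * rho * h / 1000
= 0.04192 * 2249 * 371 / 1000
= 34.9772 mGal

34.9772


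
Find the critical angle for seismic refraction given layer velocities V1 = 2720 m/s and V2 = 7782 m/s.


V1/V2 = 2720/7782 = 0.349525
theta_c = arcsin(0.349525) = 20.4582 degrees

20.4582


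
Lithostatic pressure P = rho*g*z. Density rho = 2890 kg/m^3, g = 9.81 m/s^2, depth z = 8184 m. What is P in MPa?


P = rho * g * z / 1e6
= 2890 * 9.81 * 8184 / 1e6
= 232023765.6 / 1e6
= 232.0238 MPa

232.0238


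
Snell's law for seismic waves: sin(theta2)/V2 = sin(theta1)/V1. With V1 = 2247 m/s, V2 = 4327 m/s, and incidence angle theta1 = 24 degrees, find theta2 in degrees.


sin(theta1) = sin(24 deg) = 0.406737
sin(theta2) = V2/V1 * sin(theta1) = 4327/2247 * 0.406737 = 0.783244
theta2 = arcsin(0.783244) = 51.5586 degrees

51.5586


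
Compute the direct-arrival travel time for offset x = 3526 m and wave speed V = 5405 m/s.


t = x / V
= 3526 / 5405
= 0.6524 s

0.6524


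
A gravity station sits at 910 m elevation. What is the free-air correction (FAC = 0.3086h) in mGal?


FAC = 0.3086 * h
= 0.3086 * 910
= 280.826 mGal

280.826


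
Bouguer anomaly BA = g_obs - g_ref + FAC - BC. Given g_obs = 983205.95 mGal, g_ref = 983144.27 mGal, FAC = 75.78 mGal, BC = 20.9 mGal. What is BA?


BA = g_obs - g_ref + FAC - BC
= 983205.95 - 983144.27 + 75.78 - 20.9
= 116.56 mGal

116.56


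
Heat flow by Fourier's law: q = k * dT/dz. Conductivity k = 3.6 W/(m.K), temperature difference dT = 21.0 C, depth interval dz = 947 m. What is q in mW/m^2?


q = k * dT / dz * 1000
= 3.6 * 21.0 / 947 * 1000
= 0.079831 * 1000
= 79.831 mW/m^2

79.831


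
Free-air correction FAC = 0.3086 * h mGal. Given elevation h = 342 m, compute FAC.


FAC = 0.3086 * h
= 0.3086 * 342
= 105.5412 mGal

105.5412


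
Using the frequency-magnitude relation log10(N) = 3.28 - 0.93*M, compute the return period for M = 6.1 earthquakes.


log10(N) = 3.28 - 0.93*6.1 = -2.393
N = 10^-2.393 = 0.004046
T = 1/N = 1/0.004046 = 247.1724 years

247.1724


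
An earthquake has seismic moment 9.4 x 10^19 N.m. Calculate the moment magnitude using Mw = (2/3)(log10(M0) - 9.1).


log10(M0) = log10(9.4 x 10^19) = 19.9731
Mw = 2/3 * (19.9731 - 9.1)
= 2/3 * 10.8731
= 7.25

7.25


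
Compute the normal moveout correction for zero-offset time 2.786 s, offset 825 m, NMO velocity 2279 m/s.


x/Vnmo = 825/2279 = 0.362001
(x/Vnmo)^2 = 0.131045
t0^2 = 7.761796
sqrt(7.761796 + 0.131045) = 2.80942
dt = 2.80942 - 2.786 = 0.02342

0.02342


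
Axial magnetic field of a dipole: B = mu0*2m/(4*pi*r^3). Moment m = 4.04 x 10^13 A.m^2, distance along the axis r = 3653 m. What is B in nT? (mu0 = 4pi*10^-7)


m = 4.04 x 10^13 = 40400000000000 A.m^2
2m = 80800000000000 A.m^2
r^3 = 3653^3 = 48747126077
B = (4pi*10^-7) * 80800000000000 / (4*pi * 48747126077) * 1e9
= 101536274.564022 / 612574452668.47 * 1e9
= 165753.3613 nT

165753.3613


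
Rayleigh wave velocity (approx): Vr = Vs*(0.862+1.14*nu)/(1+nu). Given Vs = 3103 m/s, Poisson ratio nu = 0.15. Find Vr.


Numerator factor = 0.862 + 1.14*0.15 = 1.033
Denominator = 1 + 0.15 = 1.15
Vr = 3103 * 1.033 / 1.15 = 2787.3 m/s

2787.3


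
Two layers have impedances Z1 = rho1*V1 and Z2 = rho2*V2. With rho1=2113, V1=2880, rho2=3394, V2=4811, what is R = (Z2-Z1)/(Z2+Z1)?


Z1 = 2113 * 2880 = 6085440
Z2 = 3394 * 4811 = 16328534
R = (16328534 - 6085440) / (16328534 + 6085440) = 10243094 / 22413974 = 0.457

0.457


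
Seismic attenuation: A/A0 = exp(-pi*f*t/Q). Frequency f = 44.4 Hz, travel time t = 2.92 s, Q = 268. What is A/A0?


pi*f*t/Q = pi*44.4*2.92/268 = 1.519781
A/A0 = exp(-1.519781) = 0.21876

0.21876


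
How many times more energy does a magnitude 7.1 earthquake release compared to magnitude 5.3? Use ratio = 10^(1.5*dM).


M2 - M1 = 7.1 - 5.3 = 1.8
1.5 * 1.8 = 2.7
ratio = 10^2.7 = 501.19

501.19


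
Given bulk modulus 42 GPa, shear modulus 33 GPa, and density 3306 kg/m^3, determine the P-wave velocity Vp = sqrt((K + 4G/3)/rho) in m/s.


First compute the effective modulus:
K + 4G/3 = 42e9 + 4*33e9/3 = 86000000000.0 Pa
Then divide by density:
86000000000.0 / 3306 = 26013309.1349 Pa/(kg/m^3)
Take the square root:
Vp = sqrt(26013309.1349) = 5100.32 m/s

5100.32


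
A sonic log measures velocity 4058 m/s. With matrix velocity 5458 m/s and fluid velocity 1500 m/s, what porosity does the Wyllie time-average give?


1/V - 1/Vm = 1/4058 - 1/5458 = 6.321e-05
1/Vf - 1/Vm = 1/1500 - 1/5458 = 0.00048345
phi = 6.321e-05 / 0.00048345 = 0.1307

0.1307


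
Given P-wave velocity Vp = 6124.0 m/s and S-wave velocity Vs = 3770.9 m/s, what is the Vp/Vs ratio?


Vp/Vs = 6124.0 / 3770.9
= 1.624

1.624


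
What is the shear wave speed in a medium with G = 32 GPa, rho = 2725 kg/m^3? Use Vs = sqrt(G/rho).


Convert G to Pa: G = 32e9 Pa
Compute G/rho = 32e9 / 2725 = 11743119.2661
Vs = sqrt(11743119.2661) = 3426.82 m/s

3426.82


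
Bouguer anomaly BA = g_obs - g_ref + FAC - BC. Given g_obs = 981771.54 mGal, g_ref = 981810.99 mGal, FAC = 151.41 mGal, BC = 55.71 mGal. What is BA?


BA = g_obs - g_ref + FAC - BC
= 981771.54 - 981810.99 + 151.41 - 55.71
= 56.25 mGal

56.25


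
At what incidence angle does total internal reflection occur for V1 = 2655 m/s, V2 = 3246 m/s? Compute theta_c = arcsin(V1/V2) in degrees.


V1/V2 = 2655/3246 = 0.81793
theta_c = arcsin(0.81793) = 54.8781 degrees

54.8781


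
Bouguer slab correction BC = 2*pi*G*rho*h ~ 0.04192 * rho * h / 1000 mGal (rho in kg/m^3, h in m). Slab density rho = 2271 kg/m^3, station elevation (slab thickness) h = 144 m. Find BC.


BC = 0.04192 * rho * h / 1000
= 0.04192 * 2271 * 144 / 1000
= 13.7088 mGal

13.7088


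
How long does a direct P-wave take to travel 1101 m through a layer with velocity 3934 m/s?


t = x / V
= 1101 / 3934
= 0.2799 s

0.2799


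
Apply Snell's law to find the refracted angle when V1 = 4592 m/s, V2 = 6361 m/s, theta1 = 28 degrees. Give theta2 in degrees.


sin(theta1) = sin(28 deg) = 0.469472
sin(theta2) = V2/V1 * sin(theta1) = 6361/4592 * 0.469472 = 0.650329
theta2 = arcsin(0.650329) = 40.5664 degrees

40.5664


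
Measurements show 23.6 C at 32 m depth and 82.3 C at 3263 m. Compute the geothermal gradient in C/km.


dT = 82.3 - 23.6 = 58.7 C
dz = 3263 - 32 = 3231 m
gradient = dT/dz * 1000 = 58.7/3231 * 1000 = 18.1677 C/km

18.1677


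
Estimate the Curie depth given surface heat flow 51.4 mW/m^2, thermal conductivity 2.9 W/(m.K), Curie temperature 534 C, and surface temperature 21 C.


T_Curie - T_surf = 534 - 21 = 513 C
Convert q to W/m^2: 51.4 mW/m^2 = 0.0514 W/m^2
d = 513 * 2.9 / 0.0514 = 28943.58 m

28943.58


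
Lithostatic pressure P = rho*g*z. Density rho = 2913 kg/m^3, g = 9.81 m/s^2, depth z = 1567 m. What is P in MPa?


P = rho * g * z / 1e6
= 2913 * 9.81 * 1567 / 1e6
= 44779422.51 / 1e6
= 44.7794 MPa

44.7794


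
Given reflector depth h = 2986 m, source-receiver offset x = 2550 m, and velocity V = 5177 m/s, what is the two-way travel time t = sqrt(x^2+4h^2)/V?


x^2 + 4h^2 = 2550^2 + 4*2986^2 = 6502500 + 35664784 = 42167284
sqrt(42167284) = 6493.6341
t = 6493.6341 / 5177 = 1.2543 s

1.2543


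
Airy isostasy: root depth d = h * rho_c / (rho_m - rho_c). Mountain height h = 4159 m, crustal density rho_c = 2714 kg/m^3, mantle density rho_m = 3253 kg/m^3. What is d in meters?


rho_m - rho_c = 3253 - 2714 = 539
d = 4159 * 2714 / 539
= 11287526 / 539
= 20941.61 m

20941.61


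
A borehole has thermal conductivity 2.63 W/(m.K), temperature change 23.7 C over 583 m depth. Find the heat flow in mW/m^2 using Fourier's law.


q = k * dT / dz * 1000
= 2.63 * 23.7 / 583 * 1000
= 0.106914 * 1000
= 106.9142 mW/m^2

106.9142


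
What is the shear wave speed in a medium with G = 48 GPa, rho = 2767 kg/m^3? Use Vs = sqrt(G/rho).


Convert G to Pa: G = 48e9 Pa
Compute G/rho = 48e9 / 2767 = 17347307.5533
Vs = sqrt(17347307.5533) = 4165.01 m/s

4165.01


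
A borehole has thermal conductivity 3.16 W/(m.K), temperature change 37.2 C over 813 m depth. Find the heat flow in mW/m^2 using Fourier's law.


q = k * dT / dz * 1000
= 3.16 * 37.2 / 813 * 1000
= 0.14459 * 1000
= 144.5904 mW/m^2

144.5904


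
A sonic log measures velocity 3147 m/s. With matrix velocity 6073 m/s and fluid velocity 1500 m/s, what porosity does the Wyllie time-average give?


1/V - 1/Vm = 1/3147 - 1/6073 = 0.0001531
1/Vf - 1/Vm = 1/1500 - 1/6073 = 0.000502
phi = 0.0001531 / 0.000502 = 0.305

0.305


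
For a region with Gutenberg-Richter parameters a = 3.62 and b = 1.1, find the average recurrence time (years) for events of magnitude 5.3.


log10(N) = 3.62 - 1.1*5.3 = -2.21
N = 10^-2.21 = 0.006166
T = 1/N = 1/0.006166 = 162.181 years

162.181


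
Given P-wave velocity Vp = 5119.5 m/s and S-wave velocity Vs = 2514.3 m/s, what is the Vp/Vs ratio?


Vp/Vs = 5119.5 / 2514.3
= 2.0362

2.0362


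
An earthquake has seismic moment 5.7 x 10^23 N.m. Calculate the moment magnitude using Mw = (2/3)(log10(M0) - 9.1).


log10(M0) = log10(5.7 x 10^23) = 23.7559
Mw = 2/3 * (23.7559 - 9.1)
= 2/3 * 14.6559
= 9.77

9.77


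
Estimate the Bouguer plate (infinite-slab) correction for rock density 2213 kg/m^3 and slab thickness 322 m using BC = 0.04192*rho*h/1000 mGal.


BC = 0.04192 * rho * h / 1000
= 0.04192 * 2213 * 322 / 1000
= 29.8716 mGal

29.8716


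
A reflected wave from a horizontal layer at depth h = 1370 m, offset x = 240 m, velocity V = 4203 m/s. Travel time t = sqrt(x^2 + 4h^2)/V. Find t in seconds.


x^2 + 4h^2 = 240^2 + 4*1370^2 = 57600 + 7507600 = 7565200
sqrt(7565200) = 2750.4909
t = 2750.4909 / 4203 = 0.6544 s

0.6544


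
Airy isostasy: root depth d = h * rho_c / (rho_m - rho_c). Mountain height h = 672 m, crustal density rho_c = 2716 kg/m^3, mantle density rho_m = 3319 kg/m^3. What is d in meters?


rho_m - rho_c = 3319 - 2716 = 603
d = 672 * 2716 / 603
= 1825152 / 603
= 3026.79 m

3026.79


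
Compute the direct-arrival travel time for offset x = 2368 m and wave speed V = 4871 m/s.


t = x / V
= 2368 / 4871
= 0.4861 s

0.4861


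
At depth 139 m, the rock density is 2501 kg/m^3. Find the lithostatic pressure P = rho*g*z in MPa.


P = rho * g * z / 1e6
= 2501 * 9.81 * 139 / 1e6
= 3410338.59 / 1e6
= 3.4103 MPa

3.4103


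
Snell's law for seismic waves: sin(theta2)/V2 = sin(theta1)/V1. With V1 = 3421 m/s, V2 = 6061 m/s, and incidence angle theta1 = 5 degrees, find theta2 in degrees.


sin(theta1) = sin(5 deg) = 0.087156
sin(theta2) = V2/V1 * sin(theta1) = 6061/3421 * 0.087156 = 0.154414
theta2 = arcsin(0.154414) = 8.8828 degrees

8.8828


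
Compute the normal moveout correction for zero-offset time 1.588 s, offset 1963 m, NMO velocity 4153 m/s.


x/Vnmo = 1963/4153 = 0.47267
(x/Vnmo)^2 = 0.223417
t0^2 = 2.521744
sqrt(2.521744 + 0.223417) = 1.656853
dt = 1.656853 - 1.588 = 0.068853

0.068853


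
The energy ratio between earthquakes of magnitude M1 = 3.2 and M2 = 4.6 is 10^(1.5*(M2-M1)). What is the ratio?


M2 - M1 = 4.6 - 3.2 = 1.4
1.5 * 1.4 = 2.1
ratio = 10^2.1 = 125.89

125.89


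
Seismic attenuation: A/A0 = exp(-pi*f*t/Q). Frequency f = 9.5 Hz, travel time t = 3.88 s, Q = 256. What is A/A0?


pi*f*t/Q = pi*9.5*3.88/256 = 0.45234
A/A0 = exp(-0.45234) = 0.636138

0.636138


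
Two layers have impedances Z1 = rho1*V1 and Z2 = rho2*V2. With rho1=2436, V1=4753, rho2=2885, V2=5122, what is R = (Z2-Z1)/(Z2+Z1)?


Z1 = 2436 * 4753 = 11578308
Z2 = 2885 * 5122 = 14776970
R = (14776970 - 11578308) / (14776970 + 11578308) = 3198662 / 26355278 = 0.1214

0.1214


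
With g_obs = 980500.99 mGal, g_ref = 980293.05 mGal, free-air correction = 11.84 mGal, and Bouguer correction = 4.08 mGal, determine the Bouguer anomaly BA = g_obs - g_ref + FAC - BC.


BA = g_obs - g_ref + FAC - BC
= 980500.99 - 980293.05 + 11.84 - 4.08
= 215.7 mGal

215.7


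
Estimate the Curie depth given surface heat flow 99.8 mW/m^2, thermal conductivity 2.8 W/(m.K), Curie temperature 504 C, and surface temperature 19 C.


T_Curie - T_surf = 504 - 19 = 485 C
Convert q to W/m^2: 99.8 mW/m^2 = 0.0998 W/m^2
d = 485 * 2.8 / 0.0998 = 13607.21 m

13607.21


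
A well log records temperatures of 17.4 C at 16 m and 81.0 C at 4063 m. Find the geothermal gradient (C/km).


dT = 81.0 - 17.4 = 63.6 C
dz = 4063 - 16 = 4047 m
gradient = dT/dz * 1000 = 63.6/4047 * 1000 = 15.7153 C/km

15.7153


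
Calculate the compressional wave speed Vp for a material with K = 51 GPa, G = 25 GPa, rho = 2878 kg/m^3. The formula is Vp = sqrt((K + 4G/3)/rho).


First compute the effective modulus:
K + 4G/3 = 51e9 + 4*25e9/3 = 84333333333.33 Pa
Then divide by density:
84333333333.33 / 2878 = 29302756.5439 Pa/(kg/m^3)
Take the square root:
Vp = sqrt(29302756.5439) = 5413.2 m/s

5413.2


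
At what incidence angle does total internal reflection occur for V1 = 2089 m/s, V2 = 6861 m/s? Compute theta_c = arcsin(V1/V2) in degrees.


V1/V2 = 2089/6861 = 0.304475
theta_c = arcsin(0.304475) = 17.7266 degrees

17.7266


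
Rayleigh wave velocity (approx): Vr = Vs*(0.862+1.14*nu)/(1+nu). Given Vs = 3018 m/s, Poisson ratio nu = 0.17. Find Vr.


Numerator factor = 0.862 + 1.14*0.17 = 1.0558
Denominator = 1 + 0.17 = 1.17
Vr = 3018 * 1.0558 / 1.17 = 2723.42 m/s

2723.42


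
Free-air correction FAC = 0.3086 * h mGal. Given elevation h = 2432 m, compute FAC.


FAC = 0.3086 * h
= 0.3086 * 2432
= 750.5152 mGal

750.5152


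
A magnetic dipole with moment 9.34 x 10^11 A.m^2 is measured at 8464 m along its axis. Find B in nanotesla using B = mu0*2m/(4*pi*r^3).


m = 9.34 x 10^11 = 934000000000 A.m^2
2m = 1868000000000 A.m^2
r^3 = 8464^3 = 606355001344
B = (4pi*10^-7) * 1868000000000 / (4*pi * 606355001344) * 1e9
= 2347398.030762 / 7619681670758.96 * 1e9
= 308.0704 nT

308.0704


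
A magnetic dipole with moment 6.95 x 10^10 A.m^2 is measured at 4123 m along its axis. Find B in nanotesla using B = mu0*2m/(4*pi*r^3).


m = 6.95 x 10^10 = 69500000000 A.m^2
2m = 139000000000 A.m^2
r^3 = 4123^3 = 70087408867
B = (4pi*10^-7) * 139000000000 / (4*pi * 70087408867) * 1e9
= 174672.55154 / 880744355222.85 * 1e9
= 198.3238 nT

198.3238


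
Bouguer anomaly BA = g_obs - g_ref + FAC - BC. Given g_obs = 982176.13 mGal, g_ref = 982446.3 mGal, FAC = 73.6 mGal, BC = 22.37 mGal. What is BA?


BA = g_obs - g_ref + FAC - BC
= 982176.13 - 982446.3 + 73.6 - 22.37
= -218.94 mGal

-218.94


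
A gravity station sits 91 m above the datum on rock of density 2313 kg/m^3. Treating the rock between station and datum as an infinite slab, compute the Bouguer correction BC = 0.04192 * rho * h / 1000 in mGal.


BC = 0.04192 * rho * h / 1000
= 0.04192 * 2313 * 91 / 1000
= 8.8234 mGal

8.8234


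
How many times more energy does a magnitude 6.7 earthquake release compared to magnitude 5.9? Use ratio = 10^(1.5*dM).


M2 - M1 = 6.7 - 5.9 = 0.8
1.5 * 0.8 = 1.2
ratio = 10^1.2 = 15.85

15.85


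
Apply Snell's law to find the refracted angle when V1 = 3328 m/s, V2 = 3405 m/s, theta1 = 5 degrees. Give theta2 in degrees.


sin(theta1) = sin(5 deg) = 0.087156
sin(theta2) = V2/V1 * sin(theta1) = 3405/3328 * 0.087156 = 0.089172
theta2 = arcsin(0.089172) = 5.116 degrees

5.116


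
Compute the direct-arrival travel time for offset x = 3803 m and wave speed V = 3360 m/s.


t = x / V
= 3803 / 3360
= 1.1318 s

1.1318


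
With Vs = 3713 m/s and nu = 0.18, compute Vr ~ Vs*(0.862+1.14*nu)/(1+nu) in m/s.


Numerator factor = 0.862 + 1.14*0.18 = 1.0672
Denominator = 1 + 0.18 = 1.18
Vr = 3713 * 1.0672 / 1.18 = 3358.06 m/s

3358.06


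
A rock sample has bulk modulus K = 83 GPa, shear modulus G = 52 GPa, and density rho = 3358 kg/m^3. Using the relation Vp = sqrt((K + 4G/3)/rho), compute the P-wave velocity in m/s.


First compute the effective modulus:
K + 4G/3 = 83e9 + 4*52e9/3 = 152333333333.33 Pa
Then divide by density:
152333333333.33 / 3358 = 45364304.1493 Pa/(kg/m^3)
Take the square root:
Vp = sqrt(45364304.1493) = 6735.3 m/s

6735.3


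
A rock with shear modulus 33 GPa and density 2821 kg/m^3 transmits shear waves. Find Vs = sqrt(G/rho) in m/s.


Convert G to Pa: G = 33e9 Pa
Compute G/rho = 33e9 / 2821 = 11697979.4399
Vs = sqrt(11697979.4399) = 3420.23 m/s

3420.23


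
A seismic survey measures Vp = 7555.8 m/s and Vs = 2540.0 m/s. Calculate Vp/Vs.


Vp/Vs = 7555.8 / 2540.0
= 2.9747

2.9747


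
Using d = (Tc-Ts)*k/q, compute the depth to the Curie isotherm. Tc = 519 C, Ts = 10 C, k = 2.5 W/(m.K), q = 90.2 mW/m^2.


T_Curie - T_surf = 519 - 10 = 509 C
Convert q to W/m^2: 90.2 mW/m^2 = 0.0902 W/m^2
d = 509 * 2.5 / 0.0902 = 14107.54 m

14107.54


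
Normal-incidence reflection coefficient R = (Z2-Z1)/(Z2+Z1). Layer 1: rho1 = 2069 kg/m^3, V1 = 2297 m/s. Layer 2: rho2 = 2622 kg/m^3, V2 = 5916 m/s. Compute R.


Z1 = 2069 * 2297 = 4752493
Z2 = 2622 * 5916 = 15511752
R = (15511752 - 4752493) / (15511752 + 4752493) = 10759259 / 20264245 = 0.5309

0.5309


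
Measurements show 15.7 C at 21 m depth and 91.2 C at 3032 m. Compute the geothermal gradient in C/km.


dT = 91.2 - 15.7 = 75.5 C
dz = 3032 - 21 = 3011 m
gradient = dT/dz * 1000 = 75.5/3011 * 1000 = 25.0747 C/km

25.0747


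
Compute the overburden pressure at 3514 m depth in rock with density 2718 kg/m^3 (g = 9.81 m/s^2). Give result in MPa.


P = rho * g * z / 1e6
= 2718 * 9.81 * 3514 / 1e6
= 93695820.12 / 1e6
= 93.6958 MPa

93.6958


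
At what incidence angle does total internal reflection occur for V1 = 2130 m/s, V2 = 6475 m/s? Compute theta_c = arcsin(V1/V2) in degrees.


V1/V2 = 2130/6475 = 0.328958
theta_c = arcsin(0.328958) = 19.2055 degrees

19.2055


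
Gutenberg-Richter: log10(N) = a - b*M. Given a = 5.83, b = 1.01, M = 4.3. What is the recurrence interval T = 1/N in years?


log10(N) = 5.83 - 1.01*4.3 = 1.487
N = 10^1.487 = 30.69022
T = 1/N = 1/30.69022 = 0.0326 years

0.0326


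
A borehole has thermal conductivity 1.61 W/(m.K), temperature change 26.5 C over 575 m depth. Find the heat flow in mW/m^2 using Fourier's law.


q = k * dT / dz * 1000
= 1.61 * 26.5 / 575 * 1000
= 0.0742 * 1000
= 74.2 mW/m^2

74.2


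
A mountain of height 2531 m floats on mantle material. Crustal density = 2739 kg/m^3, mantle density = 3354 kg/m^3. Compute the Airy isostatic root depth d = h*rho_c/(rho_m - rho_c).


rho_m - rho_c = 3354 - 2739 = 615
d = 2531 * 2739 / 615
= 6932409 / 615
= 11272.21 m

11272.21


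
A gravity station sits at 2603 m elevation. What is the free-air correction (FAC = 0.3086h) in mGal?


FAC = 0.3086 * h
= 0.3086 * 2603
= 803.2858 mGal

803.2858


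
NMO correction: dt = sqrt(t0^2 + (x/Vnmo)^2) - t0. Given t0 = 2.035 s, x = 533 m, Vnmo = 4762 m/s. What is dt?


x/Vnmo = 533/4762 = 0.111928
(x/Vnmo)^2 = 0.012528
t0^2 = 4.141225
sqrt(4.141225 + 0.012528) = 2.038076
dt = 2.038076 - 2.035 = 0.003076

0.003076


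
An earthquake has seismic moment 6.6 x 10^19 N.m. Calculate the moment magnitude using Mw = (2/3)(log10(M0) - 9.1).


log10(M0) = log10(6.6 x 10^19) = 19.8195
Mw = 2/3 * (19.8195 - 9.1)
= 2/3 * 10.7195
= 7.15

7.15


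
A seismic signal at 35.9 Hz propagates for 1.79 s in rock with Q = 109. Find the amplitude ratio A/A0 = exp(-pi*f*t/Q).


pi*f*t/Q = pi*35.9*1.79/109 = 1.852127
A/A0 = exp(-1.852127) = 0.156903

0.156903


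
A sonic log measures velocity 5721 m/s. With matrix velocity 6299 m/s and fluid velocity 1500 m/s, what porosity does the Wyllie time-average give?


1/V - 1/Vm = 1/5721 - 1/6299 = 1.604e-05
1/Vf - 1/Vm = 1/1500 - 1/6299 = 0.00050791
phi = 1.604e-05 / 0.00050791 = 0.0316

0.0316


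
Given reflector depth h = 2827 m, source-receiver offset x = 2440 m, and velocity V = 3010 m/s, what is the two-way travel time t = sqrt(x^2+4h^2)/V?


x^2 + 4h^2 = 2440^2 + 4*2827^2 = 5953600 + 31967716 = 37921316
sqrt(37921316) = 6158.0286
t = 6158.0286 / 3010 = 2.0459 s

2.0459


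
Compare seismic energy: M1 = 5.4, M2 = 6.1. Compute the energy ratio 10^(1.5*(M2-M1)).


M2 - M1 = 6.1 - 5.4 = 0.7
1.5 * 0.7 = 1.05
ratio = 10^1.05 = 11.22

11.22


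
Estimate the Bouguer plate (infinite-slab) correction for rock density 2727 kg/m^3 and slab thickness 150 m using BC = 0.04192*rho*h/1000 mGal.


BC = 0.04192 * rho * h / 1000
= 0.04192 * 2727 * 150 / 1000
= 17.1474 mGal

17.1474


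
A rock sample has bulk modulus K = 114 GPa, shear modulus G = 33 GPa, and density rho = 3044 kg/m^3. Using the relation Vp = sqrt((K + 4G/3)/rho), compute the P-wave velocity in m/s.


First compute the effective modulus:
K + 4G/3 = 114e9 + 4*33e9/3 = 158000000000.0 Pa
Then divide by density:
158000000000.0 / 3044 = 51905387.6478 Pa/(kg/m^3)
Take the square root:
Vp = sqrt(51905387.6478) = 7204.54 m/s

7204.54


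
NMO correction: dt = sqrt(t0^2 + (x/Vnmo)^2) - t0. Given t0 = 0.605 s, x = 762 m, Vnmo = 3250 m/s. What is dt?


x/Vnmo = 762/3250 = 0.234462
(x/Vnmo)^2 = 0.054972
t0^2 = 0.366025
sqrt(0.366025 + 0.054972) = 0.648843
dt = 0.648843 - 0.605 = 0.043843

0.043843


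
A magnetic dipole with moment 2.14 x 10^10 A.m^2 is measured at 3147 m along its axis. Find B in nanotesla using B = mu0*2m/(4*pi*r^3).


m = 2.14 x 10^10 = 21400000000 A.m^2
2m = 42800000000 A.m^2
r^3 = 3147^3 = 31166657523
B = (4pi*10^-7) * 42800000000 / (4*pi * 31166657523) * 1e9
= 53784.066229 / 391651769244.82 * 1e9
= 137.3262 nT

137.3262


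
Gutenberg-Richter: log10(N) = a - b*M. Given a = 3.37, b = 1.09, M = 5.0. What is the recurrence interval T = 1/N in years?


log10(N) = 3.37 - 1.09*5.0 = -2.08
N = 10^-2.08 = 0.008318
T = 1/N = 1/0.008318 = 120.2264 years

120.2264


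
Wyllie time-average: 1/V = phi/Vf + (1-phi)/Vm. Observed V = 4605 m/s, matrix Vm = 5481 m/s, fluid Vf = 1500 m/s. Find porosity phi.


1/V - 1/Vm = 1/4605 - 1/5481 = 3.471e-05
1/Vf - 1/Vm = 1/1500 - 1/5481 = 0.00048422
phi = 3.471e-05 / 0.00048422 = 0.0717

0.0717


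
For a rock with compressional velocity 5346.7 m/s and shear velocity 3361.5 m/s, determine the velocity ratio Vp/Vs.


Vp/Vs = 5346.7 / 3361.5
= 1.5906

1.5906


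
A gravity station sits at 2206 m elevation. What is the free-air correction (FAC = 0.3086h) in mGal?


FAC = 0.3086 * h
= 0.3086 * 2206
= 680.7716 mGal

680.7716


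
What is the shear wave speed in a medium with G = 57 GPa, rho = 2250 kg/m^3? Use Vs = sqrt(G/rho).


Convert G to Pa: G = 57e9 Pa
Compute G/rho = 57e9 / 2250 = 25333333.3333
Vs = sqrt(25333333.3333) = 5033.22 m/s

5033.22


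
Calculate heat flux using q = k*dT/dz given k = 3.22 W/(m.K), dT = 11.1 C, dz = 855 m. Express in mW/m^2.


q = k * dT / dz * 1000
= 3.22 * 11.1 / 855 * 1000
= 0.041804 * 1000
= 41.8035 mW/m^2

41.8035


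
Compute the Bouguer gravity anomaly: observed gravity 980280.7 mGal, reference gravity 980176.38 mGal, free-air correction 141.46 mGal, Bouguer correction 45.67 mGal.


BA = g_obs - g_ref + FAC - BC
= 980280.7 - 980176.38 + 141.46 - 45.67
= 200.11 mGal

200.11


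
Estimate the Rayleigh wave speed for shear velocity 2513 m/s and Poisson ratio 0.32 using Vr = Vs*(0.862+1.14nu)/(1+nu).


Numerator factor = 0.862 + 1.14*0.32 = 1.2268
Denominator = 1 + 0.32 = 1.32
Vr = 2513 * 1.2268 / 1.32 = 2335.57 m/s

2335.57


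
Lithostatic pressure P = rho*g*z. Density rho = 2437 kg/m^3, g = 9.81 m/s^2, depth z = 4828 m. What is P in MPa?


P = rho * g * z / 1e6
= 2437 * 9.81 * 4828 / 1e6
= 115422851.16 / 1e6
= 115.4229 MPa

115.4229


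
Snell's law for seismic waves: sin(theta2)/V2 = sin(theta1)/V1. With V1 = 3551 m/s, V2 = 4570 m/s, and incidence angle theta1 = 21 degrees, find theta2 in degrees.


sin(theta1) = sin(21 deg) = 0.358368
sin(theta2) = V2/V1 * sin(theta1) = 4570/3551 * 0.358368 = 0.461206
theta2 = arcsin(0.461206) = 27.4649 degrees

27.4649


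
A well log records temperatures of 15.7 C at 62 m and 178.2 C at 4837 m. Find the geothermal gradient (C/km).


dT = 178.2 - 15.7 = 162.5 C
dz = 4837 - 62 = 4775 m
gradient = dT/dz * 1000 = 162.5/4775 * 1000 = 34.0314 C/km

34.0314


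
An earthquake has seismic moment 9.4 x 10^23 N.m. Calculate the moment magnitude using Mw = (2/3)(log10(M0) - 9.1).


log10(M0) = log10(9.4 x 10^23) = 23.9731
Mw = 2/3 * (23.9731 - 9.1)
= 2/3 * 14.8731
= 9.92

9.92


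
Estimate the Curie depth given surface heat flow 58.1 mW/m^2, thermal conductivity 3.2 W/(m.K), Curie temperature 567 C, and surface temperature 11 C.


T_Curie - T_surf = 567 - 11 = 556 C
Convert q to W/m^2: 58.1 mW/m^2 = 0.0581 W/m^2
d = 556 * 3.2 / 0.0581 = 30623.06 m

30623.06


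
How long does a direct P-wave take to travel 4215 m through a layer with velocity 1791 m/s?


t = x / V
= 4215 / 1791
= 2.3534 s

2.3534


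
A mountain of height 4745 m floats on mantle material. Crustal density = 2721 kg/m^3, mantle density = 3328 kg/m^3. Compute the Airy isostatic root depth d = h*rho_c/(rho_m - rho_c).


rho_m - rho_c = 3328 - 2721 = 607
d = 4745 * 2721 / 607
= 12911145 / 607
= 21270.42 m

21270.42


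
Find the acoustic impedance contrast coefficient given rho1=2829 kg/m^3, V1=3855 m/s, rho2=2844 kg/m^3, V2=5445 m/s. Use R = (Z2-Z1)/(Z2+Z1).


Z1 = 2829 * 3855 = 10905795
Z2 = 2844 * 5445 = 15485580
R = (15485580 - 10905795) / (15485580 + 10905795) = 4579785 / 26391375 = 0.1735

0.1735


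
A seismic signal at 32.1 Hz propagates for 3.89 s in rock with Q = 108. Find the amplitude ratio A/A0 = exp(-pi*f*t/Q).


pi*f*t/Q = pi*32.1*3.89/108 = 3.632292
A/A0 = exp(-3.632292) = 0.026455

0.026455


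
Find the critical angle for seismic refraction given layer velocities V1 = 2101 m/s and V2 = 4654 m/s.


V1/V2 = 2101/4654 = 0.45144
theta_c = arcsin(0.45144) = 26.8361 degrees

26.8361


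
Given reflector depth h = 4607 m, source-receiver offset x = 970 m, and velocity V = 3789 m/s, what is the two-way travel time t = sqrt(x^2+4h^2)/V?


x^2 + 4h^2 = 970^2 + 4*4607^2 = 940900 + 84897796 = 85838696
sqrt(85838696) = 9264.9175
t = 9264.9175 / 3789 = 2.4452 s

2.4452


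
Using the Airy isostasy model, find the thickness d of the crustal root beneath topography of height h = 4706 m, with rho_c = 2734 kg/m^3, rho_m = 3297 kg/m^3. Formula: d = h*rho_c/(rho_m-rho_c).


rho_m - rho_c = 3297 - 2734 = 563
d = 4706 * 2734 / 563
= 12866204 / 563
= 22852.94 m

22852.94


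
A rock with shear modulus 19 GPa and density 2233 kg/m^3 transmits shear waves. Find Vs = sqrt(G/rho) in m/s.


Convert G to Pa: G = 19e9 Pa
Compute G/rho = 19e9 / 2233 = 8508732.6467
Vs = sqrt(8508732.6467) = 2916.97 m/s

2916.97


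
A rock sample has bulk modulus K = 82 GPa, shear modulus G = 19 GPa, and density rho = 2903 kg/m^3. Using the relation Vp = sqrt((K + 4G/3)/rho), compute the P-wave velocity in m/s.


First compute the effective modulus:
K + 4G/3 = 82e9 + 4*19e9/3 = 107333333333.33 Pa
Then divide by density:
107333333333.33 / 2903 = 36973246.0673 Pa/(kg/m^3)
Take the square root:
Vp = sqrt(36973246.0673) = 6080.56 m/s

6080.56


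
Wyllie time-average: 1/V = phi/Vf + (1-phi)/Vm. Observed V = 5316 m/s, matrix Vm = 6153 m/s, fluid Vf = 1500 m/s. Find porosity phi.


1/V - 1/Vm = 1/5316 - 1/6153 = 2.559e-05
1/Vf - 1/Vm = 1/1500 - 1/6153 = 0.00050414
phi = 2.559e-05 / 0.00050414 = 0.0508

0.0508


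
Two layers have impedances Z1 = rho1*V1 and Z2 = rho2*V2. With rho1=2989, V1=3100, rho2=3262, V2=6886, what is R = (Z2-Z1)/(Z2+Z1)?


Z1 = 2989 * 3100 = 9265900
Z2 = 3262 * 6886 = 22462132
R = (22462132 - 9265900) / (22462132 + 9265900) = 13196232 / 31728032 = 0.4159

0.4159


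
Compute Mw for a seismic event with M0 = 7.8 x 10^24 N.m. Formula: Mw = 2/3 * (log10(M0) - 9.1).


log10(M0) = log10(7.8 x 10^24) = 24.8921
Mw = 2/3 * (24.8921 - 9.1)
= 2/3 * 15.7921
= 10.53

10.53


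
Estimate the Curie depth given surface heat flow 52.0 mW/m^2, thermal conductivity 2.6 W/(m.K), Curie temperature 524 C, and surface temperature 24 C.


T_Curie - T_surf = 524 - 24 = 500 C
Convert q to W/m^2: 52.0 mW/m^2 = 0.052 W/m^2
d = 500 * 2.6 / 0.052 = 25000.0 m

25000.0


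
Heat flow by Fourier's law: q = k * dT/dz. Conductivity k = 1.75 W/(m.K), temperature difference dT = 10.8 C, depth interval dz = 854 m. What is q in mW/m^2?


q = k * dT / dz * 1000
= 1.75 * 10.8 / 854 * 1000
= 0.022131 * 1000
= 22.1311 mW/m^2

22.1311


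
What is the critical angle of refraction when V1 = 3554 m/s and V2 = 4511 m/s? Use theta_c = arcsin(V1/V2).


V1/V2 = 3554/4511 = 0.787852
theta_c = arcsin(0.787852) = 51.9852 degrees

51.9852


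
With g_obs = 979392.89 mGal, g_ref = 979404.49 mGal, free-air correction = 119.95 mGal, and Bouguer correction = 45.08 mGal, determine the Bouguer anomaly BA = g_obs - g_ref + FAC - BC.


BA = g_obs - g_ref + FAC - BC
= 979392.89 - 979404.49 + 119.95 - 45.08
= 63.27 mGal

63.27


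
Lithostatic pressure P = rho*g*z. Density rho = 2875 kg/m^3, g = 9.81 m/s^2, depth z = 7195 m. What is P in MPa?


P = rho * g * z / 1e6
= 2875 * 9.81 * 7195 / 1e6
= 202925981.25 / 1e6
= 202.926 MPa

202.926


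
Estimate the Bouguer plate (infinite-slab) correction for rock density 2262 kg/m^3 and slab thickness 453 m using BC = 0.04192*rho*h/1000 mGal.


BC = 0.04192 * rho * h / 1000
= 0.04192 * 2262 * 453 / 1000
= 42.9548 mGal

42.9548


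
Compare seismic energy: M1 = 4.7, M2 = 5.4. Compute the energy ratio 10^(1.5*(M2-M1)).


M2 - M1 = 5.4 - 4.7 = 0.7
1.5 * 0.7 = 1.05
ratio = 10^1.05 = 11.22

11.22


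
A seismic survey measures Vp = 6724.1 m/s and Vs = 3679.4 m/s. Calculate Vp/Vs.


Vp/Vs = 6724.1 / 3679.4
= 1.8275

1.8275


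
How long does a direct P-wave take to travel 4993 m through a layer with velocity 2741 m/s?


t = x / V
= 4993 / 2741
= 1.8216 s

1.8216


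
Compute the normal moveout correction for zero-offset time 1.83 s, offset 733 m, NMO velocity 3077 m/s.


x/Vnmo = 733/3077 = 0.238219
(x/Vnmo)^2 = 0.056748
t0^2 = 3.3489
sqrt(3.3489 + 0.056748) = 1.84544
dt = 1.84544 - 1.83 = 0.01544

0.01544


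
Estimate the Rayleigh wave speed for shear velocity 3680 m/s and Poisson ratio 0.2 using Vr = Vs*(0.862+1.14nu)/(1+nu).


Numerator factor = 0.862 + 1.14*0.2 = 1.09
Denominator = 1 + 0.2 = 1.2
Vr = 3680 * 1.09 / 1.2 = 3342.67 m/s

3342.67


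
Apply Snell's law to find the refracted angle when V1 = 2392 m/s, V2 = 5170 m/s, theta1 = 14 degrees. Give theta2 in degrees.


sin(theta1) = sin(14 deg) = 0.241922
sin(theta2) = V2/V1 * sin(theta1) = 5170/2392 * 0.241922 = 0.522883
theta2 = arcsin(0.522883) = 31.5258 degrees

31.5258


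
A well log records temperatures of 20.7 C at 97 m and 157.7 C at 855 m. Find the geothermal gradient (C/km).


dT = 157.7 - 20.7 = 137.0 C
dz = 855 - 97 = 758 m
gradient = dT/dz * 1000 = 137.0/758 * 1000 = 180.7388 C/km

180.7388


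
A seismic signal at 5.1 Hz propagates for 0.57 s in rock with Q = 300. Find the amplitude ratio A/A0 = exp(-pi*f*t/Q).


pi*f*t/Q = pi*5.1*0.57/300 = 0.030442
A/A0 = exp(-0.030442) = 0.970017

0.970017


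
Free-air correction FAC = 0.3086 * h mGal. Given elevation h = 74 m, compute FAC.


FAC = 0.3086 * h
= 0.3086 * 74
= 22.8364 mGal

22.8364


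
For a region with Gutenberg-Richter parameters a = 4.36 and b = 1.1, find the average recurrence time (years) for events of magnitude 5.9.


log10(N) = 4.36 - 1.1*5.9 = -2.13
N = 10^-2.13 = 0.007413
T = 1/N = 1/0.007413 = 134.8963 years

134.8963


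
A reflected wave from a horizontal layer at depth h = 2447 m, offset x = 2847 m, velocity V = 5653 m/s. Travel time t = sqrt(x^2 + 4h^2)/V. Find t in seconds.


x^2 + 4h^2 = 2847^2 + 4*2447^2 = 8105409 + 23951236 = 32056645
sqrt(32056645) = 5661.8588
t = 5661.8588 / 5653 = 1.0016 s

1.0016


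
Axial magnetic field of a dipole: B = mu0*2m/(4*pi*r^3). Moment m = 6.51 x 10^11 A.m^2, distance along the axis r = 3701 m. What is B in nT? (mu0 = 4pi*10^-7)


m = 6.51 x 10^11 = 651000000000 A.m^2
2m = 1302000000000 A.m^2
r^3 = 3701^3 = 50694081101
B = (4pi*10^-7) * 1302000000000 / (4*pi * 50694081101) * 1e9
= 1636141.45399 / 637040611069.55 * 1e9
= 2568.3472 nT

2568.3472


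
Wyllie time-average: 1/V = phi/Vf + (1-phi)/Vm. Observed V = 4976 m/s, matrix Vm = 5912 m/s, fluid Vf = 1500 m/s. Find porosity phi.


1/V - 1/Vm = 1/4976 - 1/5912 = 3.182e-05
1/Vf - 1/Vm = 1/1500 - 1/5912 = 0.00049752
phi = 3.182e-05 / 0.00049752 = 0.064

0.064


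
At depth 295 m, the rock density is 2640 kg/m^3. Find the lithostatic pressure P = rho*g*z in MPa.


P = rho * g * z / 1e6
= 2640 * 9.81 * 295 / 1e6
= 7640028.0 / 1e6
= 7.64 MPa

7.64


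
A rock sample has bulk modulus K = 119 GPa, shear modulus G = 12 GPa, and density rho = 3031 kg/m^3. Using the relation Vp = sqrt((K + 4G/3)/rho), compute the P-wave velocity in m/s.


First compute the effective modulus:
K + 4G/3 = 119e9 + 4*12e9/3 = 135000000000.0 Pa
Then divide by density:
135000000000.0 / 3031 = 44539755.8562 Pa/(kg/m^3)
Take the square root:
Vp = sqrt(44539755.8562) = 6673.81 m/s

6673.81


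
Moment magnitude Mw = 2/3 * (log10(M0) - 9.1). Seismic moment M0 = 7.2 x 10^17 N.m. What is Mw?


log10(M0) = log10(7.2 x 10^17) = 17.8573
Mw = 2/3 * (17.8573 - 9.1)
= 2/3 * 8.7573
= 5.84

5.84


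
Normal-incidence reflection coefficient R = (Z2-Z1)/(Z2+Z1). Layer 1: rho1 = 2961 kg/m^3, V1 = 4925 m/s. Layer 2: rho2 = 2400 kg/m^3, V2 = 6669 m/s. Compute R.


Z1 = 2961 * 4925 = 14582925
Z2 = 2400 * 6669 = 16005600
R = (16005600 - 14582925) / (16005600 + 14582925) = 1422675 / 30588525 = 0.0465

0.0465


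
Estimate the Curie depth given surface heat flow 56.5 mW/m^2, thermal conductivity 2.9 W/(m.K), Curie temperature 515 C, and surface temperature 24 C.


T_Curie - T_surf = 515 - 24 = 491 C
Convert q to W/m^2: 56.5 mW/m^2 = 0.0565 W/m^2
d = 491 * 2.9 / 0.0565 = 25201.77 m

25201.77


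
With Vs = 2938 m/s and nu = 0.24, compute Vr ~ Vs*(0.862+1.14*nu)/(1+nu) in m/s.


Numerator factor = 0.862 + 1.14*0.24 = 1.1356
Denominator = 1 + 0.24 = 1.24
Vr = 2938 * 1.1356 / 1.24 = 2690.64 m/s

2690.64


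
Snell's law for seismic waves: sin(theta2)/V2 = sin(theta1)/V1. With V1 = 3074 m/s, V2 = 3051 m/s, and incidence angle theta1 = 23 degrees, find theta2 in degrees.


sin(theta1) = sin(23 deg) = 0.390731
sin(theta2) = V2/V1 * sin(theta1) = 3051/3074 * 0.390731 = 0.387808
theta2 = arcsin(0.387808) = 22.8182 degrees

22.8182


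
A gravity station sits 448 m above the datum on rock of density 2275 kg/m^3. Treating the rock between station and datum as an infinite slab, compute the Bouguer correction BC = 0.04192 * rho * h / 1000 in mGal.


BC = 0.04192 * rho * h / 1000
= 0.04192 * 2275 * 448 / 1000
= 42.7249 mGal

42.7249


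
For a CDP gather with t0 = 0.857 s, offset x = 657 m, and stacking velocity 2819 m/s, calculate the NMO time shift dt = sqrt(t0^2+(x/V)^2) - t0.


x/Vnmo = 657/2819 = 0.233061
(x/Vnmo)^2 = 0.054318
t0^2 = 0.734449
sqrt(0.734449 + 0.054318) = 0.888125
dt = 0.888125 - 0.857 = 0.031125

0.031125


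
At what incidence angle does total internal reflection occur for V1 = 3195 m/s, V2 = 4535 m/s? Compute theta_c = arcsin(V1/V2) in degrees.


V1/V2 = 3195/4535 = 0.70452
theta_c = arcsin(0.70452) = 44.7908 degrees

44.7908


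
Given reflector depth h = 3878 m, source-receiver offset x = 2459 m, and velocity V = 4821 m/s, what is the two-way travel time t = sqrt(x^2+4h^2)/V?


x^2 + 4h^2 = 2459^2 + 4*3878^2 = 6046681 + 60155536 = 66202217
sqrt(66202217) = 8136.4745
t = 8136.4745 / 4821 = 1.6877 s

1.6877


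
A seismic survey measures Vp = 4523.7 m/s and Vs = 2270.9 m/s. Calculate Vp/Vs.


Vp/Vs = 4523.7 / 2270.9
= 1.992

1.992


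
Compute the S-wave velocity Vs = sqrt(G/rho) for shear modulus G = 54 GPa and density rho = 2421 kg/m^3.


Convert G to Pa: G = 54e9 Pa
Compute G/rho = 54e9 / 2421 = 22304832.7138
Vs = sqrt(22304832.7138) = 4722.8 m/s

4722.8


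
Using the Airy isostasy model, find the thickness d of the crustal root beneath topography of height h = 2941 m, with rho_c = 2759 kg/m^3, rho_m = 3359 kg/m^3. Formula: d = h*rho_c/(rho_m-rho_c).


rho_m - rho_c = 3359 - 2759 = 600
d = 2941 * 2759 / 600
= 8114219 / 600
= 13523.7 m

13523.7


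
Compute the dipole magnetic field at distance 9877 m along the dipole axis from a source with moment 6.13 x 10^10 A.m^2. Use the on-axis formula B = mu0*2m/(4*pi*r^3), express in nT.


m = 6.13 x 10^10 = 61300000000 A.m^2
2m = 122600000000 A.m^2
r^3 = 9877^3 = 963552009133
B = (4pi*10^-7) * 122600000000 / (4*pi * 963552009133) * 1e9
= 154063.703732 / 12108351652975.67 * 1e9
= 12.7238 nT

12.7238


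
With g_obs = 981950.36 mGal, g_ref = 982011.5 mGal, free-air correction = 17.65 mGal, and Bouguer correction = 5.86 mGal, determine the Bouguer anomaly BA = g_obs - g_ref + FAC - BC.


BA = g_obs - g_ref + FAC - BC
= 981950.36 - 982011.5 + 17.65 - 5.86
= -49.35 mGal

-49.35


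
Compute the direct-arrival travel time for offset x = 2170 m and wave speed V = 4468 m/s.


t = x / V
= 2170 / 4468
= 0.4857 s

0.4857


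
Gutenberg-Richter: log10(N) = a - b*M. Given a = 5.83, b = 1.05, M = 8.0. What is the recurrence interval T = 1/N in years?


log10(N) = 5.83 - 1.05*8.0 = -2.57
N = 10^-2.57 = 0.002692
T = 1/N = 1/0.002692 = 371.5352 years

371.5352


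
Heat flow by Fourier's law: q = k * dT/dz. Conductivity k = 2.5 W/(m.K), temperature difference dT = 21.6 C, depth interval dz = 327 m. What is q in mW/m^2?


q = k * dT / dz * 1000
= 2.5 * 21.6 / 327 * 1000
= 0.165138 * 1000
= 165.1376 mW/m^2

165.1376


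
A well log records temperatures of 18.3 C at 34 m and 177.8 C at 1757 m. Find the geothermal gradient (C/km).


dT = 177.8 - 18.3 = 159.5 C
dz = 1757 - 34 = 1723 m
gradient = dT/dz * 1000 = 159.5/1723 * 1000 = 92.5711 C/km

92.5711


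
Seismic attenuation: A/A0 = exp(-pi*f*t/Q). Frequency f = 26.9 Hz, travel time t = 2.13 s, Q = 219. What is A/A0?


pi*f*t/Q = pi*26.9*2.13/219 = 0.821935
A/A0 = exp(-0.821935) = 0.43958

0.43958
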